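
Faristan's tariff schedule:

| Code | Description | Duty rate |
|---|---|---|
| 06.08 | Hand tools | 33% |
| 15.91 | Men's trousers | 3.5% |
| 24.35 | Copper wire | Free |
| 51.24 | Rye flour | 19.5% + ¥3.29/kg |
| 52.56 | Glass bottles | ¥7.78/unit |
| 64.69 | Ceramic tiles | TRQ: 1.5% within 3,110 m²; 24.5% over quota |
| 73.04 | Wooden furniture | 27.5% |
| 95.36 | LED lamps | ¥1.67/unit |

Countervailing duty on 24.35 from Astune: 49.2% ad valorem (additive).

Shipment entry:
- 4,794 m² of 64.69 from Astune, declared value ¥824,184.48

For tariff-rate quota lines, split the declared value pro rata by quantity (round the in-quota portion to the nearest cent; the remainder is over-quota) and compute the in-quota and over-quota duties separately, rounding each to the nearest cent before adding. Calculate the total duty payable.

¥78,950.82

Line 1 (64.69, Astune, 4,794 m², ¥824,184.48):
Code 64.69 is under a tariff-rate quota (threshold 3,110 m²). In-quota: 3,110 m² at 1.5%; over-quota: 1,684 m² at 24.5%.
Pro-rata value split: in-quota = ¥824,184.48 × 3,110/4,794 = ¥534,671.20; over-quota = ¥824,184.48 − ¥534,671.20 = ¥289,513.28.
In-quota duty = ¥534,671.20 × 1.5% = ¥8,020.07. Over-quota duty = ¥289,513.28 × 24.5% = ¥70,930.75.
Line duty = ¥8,020.07 + ¥70,930.75 = ¥78,950.82.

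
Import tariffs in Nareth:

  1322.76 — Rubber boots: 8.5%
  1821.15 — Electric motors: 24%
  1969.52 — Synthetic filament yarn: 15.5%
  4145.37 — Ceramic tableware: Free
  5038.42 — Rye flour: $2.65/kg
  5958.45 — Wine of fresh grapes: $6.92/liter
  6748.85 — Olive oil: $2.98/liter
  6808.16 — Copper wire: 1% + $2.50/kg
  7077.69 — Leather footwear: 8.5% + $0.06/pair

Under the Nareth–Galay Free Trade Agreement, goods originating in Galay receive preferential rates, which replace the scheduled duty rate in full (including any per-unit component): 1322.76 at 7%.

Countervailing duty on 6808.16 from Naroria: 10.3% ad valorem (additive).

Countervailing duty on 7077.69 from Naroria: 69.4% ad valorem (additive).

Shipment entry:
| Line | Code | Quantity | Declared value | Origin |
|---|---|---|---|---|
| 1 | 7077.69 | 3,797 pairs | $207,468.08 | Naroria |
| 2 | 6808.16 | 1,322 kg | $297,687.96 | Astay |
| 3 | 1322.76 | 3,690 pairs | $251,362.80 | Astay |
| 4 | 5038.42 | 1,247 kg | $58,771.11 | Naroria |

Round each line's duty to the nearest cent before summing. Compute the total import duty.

Line 1 (7077.69, Naroria, 3,797 pairs, $207,468.08):
Base rate for 7077.69 is 8.5% + $0.06/pair.
Additional duty on 7077.69 from Naroria: +69.4%. Applied ad valorem rate: 8.5% + 69.4% = 77.9%.
Duty = $207,468.08 × 77.9% + 3,797 × $0.06 = $161,845.45.
Line 2 (6808.16, Astay, 1,322 kg, $297,687.96):
Base rate for 6808.16 is 1% + $2.50/kg.
The additional-duty order on 6808.16 targets Naroria, not Astay; it does not apply.
Duty = $297,687.96 × 1% + 1,322 × $2.50 = $6,281.88.
Line 3 (1322.76, Astay, 3,690 pairs, $251,362.80):
Base rate for 1322.76 is 8.5%.
1322.76 has an FTA preferential rate, but origin Astay is not Galay; base rate stands.
Duty = $251,362.80 × 8.5% = $21,365.84.
Line 4 (5038.42, Naroria, 1,247 kg, $58,771.11):
Base rate for 5038.42 is $2.65/kg.
Duty = 1,247 × $2.65 = $3,304.55.
Total = $161,845.45 + $6,281.88 + $21,365.84 + $3,304.55 = $192,797.72.

$192,797.72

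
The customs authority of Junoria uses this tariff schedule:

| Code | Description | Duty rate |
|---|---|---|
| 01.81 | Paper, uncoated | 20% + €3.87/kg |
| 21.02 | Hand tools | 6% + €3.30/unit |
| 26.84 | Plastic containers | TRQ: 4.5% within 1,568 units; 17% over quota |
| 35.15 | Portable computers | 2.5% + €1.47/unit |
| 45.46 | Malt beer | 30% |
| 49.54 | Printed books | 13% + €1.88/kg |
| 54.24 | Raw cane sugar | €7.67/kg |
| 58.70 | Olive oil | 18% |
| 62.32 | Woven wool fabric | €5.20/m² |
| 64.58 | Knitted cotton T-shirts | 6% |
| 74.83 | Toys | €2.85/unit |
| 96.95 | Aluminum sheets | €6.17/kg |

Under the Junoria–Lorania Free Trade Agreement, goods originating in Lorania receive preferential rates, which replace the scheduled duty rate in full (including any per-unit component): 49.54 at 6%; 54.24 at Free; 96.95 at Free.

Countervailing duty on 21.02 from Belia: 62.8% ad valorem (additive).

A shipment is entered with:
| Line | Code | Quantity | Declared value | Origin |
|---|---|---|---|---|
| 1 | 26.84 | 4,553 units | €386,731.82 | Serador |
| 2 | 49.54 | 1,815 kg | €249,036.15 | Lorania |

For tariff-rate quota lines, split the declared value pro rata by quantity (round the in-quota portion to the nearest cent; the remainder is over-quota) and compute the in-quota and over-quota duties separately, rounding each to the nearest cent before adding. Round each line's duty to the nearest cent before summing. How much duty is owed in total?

Line 1 (26.84, Serador, 4,553 units, €386,731.82):
Code 26.84 is under a tariff-rate quota (threshold 1,568 units). In-quota: 1,568 units at 4.5%; over-quota: 2,985 units at 17%.
Pro-rata value split: in-quota = €386,731.82 × 1,568/4,553 = €133,185.92; over-quota = €386,731.82 − €133,185.92 = €253,545.90.
In-quota duty = €133,185.92 × 4.5% = €5,993.37. Over-quota duty = €253,545.90 × 17% = €43,102.80.
Line duty = €5,993.37 + €43,102.80 = €49,096.17.
Line 2 (49.54, Lorania, 1,815 kg, €249,036.15):
Base rate for 49.54 is 13% + €1.88/kg.
Origin Lorania qualifies under the Junoria–Lorania agreement and 49.54 is covered: preferential rate 6% applies instead.
Duty = €249,036.15 × 6% = €14,942.17.
Total = €49,096.17 + €14,942.17 = €64,038.34.

€64,038.34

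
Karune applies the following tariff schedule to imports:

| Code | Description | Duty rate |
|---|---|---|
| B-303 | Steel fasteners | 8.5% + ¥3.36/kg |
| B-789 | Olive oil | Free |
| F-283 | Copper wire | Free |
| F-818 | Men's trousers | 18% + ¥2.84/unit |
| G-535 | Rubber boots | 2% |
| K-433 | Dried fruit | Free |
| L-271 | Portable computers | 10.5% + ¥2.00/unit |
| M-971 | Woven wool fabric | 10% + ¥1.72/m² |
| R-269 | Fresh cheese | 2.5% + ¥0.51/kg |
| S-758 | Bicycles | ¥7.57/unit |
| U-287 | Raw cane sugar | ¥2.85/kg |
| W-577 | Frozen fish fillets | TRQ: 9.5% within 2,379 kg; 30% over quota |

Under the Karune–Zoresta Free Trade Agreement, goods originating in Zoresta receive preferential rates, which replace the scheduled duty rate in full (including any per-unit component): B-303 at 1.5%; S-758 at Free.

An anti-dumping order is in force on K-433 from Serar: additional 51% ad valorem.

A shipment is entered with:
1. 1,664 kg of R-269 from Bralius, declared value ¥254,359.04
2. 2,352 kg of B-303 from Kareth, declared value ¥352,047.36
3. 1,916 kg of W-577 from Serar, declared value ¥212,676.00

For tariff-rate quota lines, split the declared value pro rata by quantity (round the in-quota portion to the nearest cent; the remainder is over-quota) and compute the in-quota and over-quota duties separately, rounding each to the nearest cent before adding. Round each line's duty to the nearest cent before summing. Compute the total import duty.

Line 1 (R-269, Bralius, 1,664 kg, ¥254,359.04):
Base rate for R-269 is 2.5% + ¥0.51/kg.
Duty = ¥254,359.04 × 2.5% + 1,664 × ¥0.51 = ¥7,207.62.
Line 2 (B-303, Kareth, 2,352 kg, ¥352,047.36):
Base rate for B-303 is 8.5% + ¥3.36/kg.
B-303 has an FTA preferential rate, but origin Kareth is not Zoresta; base rate stands.
Duty = ¥352,047.36 × 8.5% + 2,352 × ¥3.36 = ¥37,826.75.
Line 3 (W-577, Serar, 1,916 kg, ¥212,676.00):
Code W-577 is under a tariff-rate quota (threshold 2,379 kg). Quantity 1,916 kg is within the quota, so the in-quota rate 9.5% applies to the full value.
Duty = ¥212,676.00 × 9.5% = ¥20,204.22.
Total = ¥7,207.62 + ¥37,826.75 + ¥20,204.22 = ¥65,238.59.

¥65,238.59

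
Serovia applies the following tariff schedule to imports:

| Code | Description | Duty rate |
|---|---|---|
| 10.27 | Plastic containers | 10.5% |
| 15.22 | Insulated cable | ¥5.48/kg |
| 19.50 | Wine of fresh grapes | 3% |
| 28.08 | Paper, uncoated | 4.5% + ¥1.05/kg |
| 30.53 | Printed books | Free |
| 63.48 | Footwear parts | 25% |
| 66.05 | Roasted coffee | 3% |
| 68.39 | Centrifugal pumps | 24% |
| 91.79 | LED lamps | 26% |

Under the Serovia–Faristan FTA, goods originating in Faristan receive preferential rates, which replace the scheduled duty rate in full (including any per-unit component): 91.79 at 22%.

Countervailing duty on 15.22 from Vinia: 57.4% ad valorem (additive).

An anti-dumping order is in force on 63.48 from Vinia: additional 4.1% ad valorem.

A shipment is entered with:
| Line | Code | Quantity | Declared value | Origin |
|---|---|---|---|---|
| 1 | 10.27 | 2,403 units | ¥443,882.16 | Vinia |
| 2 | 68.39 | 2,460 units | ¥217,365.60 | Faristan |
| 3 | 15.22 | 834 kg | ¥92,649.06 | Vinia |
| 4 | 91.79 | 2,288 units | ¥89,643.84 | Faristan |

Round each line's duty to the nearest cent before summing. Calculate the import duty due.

¥176,247.89

Line 1 (10.27, Vinia, 2,403 units, ¥443,882.16):
Base rate for 10.27 is 10.5%.
Duty = ¥443,882.16 × 10.5% = ¥46,607.63.
Line 2 (68.39, Faristan, 2,460 units, ¥217,365.60):
Base rate for 68.39 is 24%.
Origin Faristan is the FTA partner but 68.39 is not on the preference list; base rate stands.
Duty = ¥217,365.60 × 24% = ¥52,167.74.
Line 3 (15.22, Vinia, 834 kg, ¥92,649.06):
Base rate for 15.22 is ¥5.48/kg.
Additional duty on 15.22 from Vinia: +57.4% ad valorem. Applied ad valorem rate = 57.4%.
Duty = ¥92,649.06 × 57.4% + 834 × ¥5.48 = ¥57,750.88.
Line 4 (91.79, Faristan, 2,288 units, ¥89,643.84):
Base rate for 91.79 is 26%.
Origin Faristan qualifies under the Serovia–Faristan agreement and 91.79 is covered: preferential rate 22% applies instead.
Duty = ¥89,643.84 × 22% = ¥19,721.64.
Total = ¥46,607.63 + ¥52,167.74 + ¥57,750.88 + ¥19,721.64 = ¥176,247.89.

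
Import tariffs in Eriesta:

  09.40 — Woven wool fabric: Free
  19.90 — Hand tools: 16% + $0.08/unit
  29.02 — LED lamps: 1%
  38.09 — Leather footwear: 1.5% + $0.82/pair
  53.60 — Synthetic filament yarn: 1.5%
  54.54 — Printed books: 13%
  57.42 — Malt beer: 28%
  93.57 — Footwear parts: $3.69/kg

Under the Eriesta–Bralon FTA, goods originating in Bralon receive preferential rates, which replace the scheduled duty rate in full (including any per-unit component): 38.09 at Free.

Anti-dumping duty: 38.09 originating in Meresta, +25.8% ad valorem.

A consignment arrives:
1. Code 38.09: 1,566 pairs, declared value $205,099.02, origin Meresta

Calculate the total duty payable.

Line 1 (38.09, Meresta, 1,566 pairs, $205,099.02):
Base rate for 38.09 is 1.5% + $0.82/pair.
38.09 has an FTA preferential rate, but origin Meresta is not Bralon; base rate stands.
Additional duty on 38.09 from Meresta: +25.8%. Applied ad valorem rate: 1.5% + 25.8% = 27.3%.
Duty = $205,099.02 × 27.3% + 1,566 × $0.82 = $57,276.15.

$57,276.15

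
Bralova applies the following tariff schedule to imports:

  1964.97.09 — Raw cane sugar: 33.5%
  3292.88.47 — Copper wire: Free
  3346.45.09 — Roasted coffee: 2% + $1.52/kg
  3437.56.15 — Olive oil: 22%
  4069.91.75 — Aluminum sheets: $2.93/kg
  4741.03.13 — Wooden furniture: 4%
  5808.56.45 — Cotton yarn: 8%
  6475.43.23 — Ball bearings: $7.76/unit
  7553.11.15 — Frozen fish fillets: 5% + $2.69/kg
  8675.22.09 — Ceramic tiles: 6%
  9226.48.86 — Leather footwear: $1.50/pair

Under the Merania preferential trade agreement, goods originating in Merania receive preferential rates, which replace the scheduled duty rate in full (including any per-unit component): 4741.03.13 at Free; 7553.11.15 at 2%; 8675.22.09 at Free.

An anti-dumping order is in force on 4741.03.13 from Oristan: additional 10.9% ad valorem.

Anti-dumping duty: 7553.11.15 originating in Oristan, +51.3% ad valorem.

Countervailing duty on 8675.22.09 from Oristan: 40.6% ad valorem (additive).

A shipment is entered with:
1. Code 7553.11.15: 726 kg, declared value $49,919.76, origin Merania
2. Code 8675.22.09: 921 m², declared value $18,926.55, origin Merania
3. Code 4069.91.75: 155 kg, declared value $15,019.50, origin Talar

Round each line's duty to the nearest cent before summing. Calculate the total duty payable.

$1,452.55

Line 1 (7553.11.15, Merania, 726 kg, $49,919.76):
Base rate for 7553.11.15 is 5% + $2.69/kg.
Origin Merania qualifies under the Bralova–Merania agreement and 7553.11.15 is covered: preferential rate 2% applies instead.
The additional-duty order on 7553.11.15 targets Oristan, not Merania; it does not apply.
Duty = $49,919.76 × 2% = $998.40.
Line 2 (8675.22.09, Merania, 921 m², $18,926.55):
Base rate for 8675.22.09 is 6%.
Origin Merania qualifies under the Bralova–Merania agreement and 8675.22.09 is covered: preferential rate Free applies instead.
The additional-duty order on 8675.22.09 targets Oristan, not Merania; it does not apply.
Duty = $18,926.55 × 0% = $0.00.
Line 3 (4069.91.75, Talar, 155 kg, $15,019.50):
Base rate for 4069.91.75 is $2.93/kg.
Duty = 155 × $2.93 = $454.15.
Total = $998.40 + $0.00 + $454.15 = $1,452.55.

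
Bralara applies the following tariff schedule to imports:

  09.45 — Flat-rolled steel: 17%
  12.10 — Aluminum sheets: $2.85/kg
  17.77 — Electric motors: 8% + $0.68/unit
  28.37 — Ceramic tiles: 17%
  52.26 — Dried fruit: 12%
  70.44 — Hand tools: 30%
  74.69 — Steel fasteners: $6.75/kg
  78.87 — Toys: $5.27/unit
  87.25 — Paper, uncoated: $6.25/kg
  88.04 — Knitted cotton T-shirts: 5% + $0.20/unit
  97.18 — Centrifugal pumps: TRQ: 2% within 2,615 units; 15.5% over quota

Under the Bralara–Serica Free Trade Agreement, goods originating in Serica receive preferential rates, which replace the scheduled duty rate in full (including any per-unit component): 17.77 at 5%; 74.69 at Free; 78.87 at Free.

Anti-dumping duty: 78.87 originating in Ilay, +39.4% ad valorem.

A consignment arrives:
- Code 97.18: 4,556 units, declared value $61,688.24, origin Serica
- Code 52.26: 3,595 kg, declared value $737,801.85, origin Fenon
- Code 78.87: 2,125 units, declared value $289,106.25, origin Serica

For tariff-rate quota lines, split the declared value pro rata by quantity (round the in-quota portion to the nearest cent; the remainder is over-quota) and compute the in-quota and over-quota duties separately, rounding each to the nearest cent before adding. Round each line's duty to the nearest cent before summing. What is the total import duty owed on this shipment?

Line 1 (97.18, Serica, 4,556 units, $61,688.24):
Code 97.18 is under a tariff-rate quota (threshold 2,615 units). In-quota: 2,615 units at 2%; over-quota: 1,941 units at 15.5%.
Pro-rata value split: in-quota = $61,688.24 × 2,615/4,556 = $35,407.10; over-quota = $61,688.24 − $35,407.10 = $26,281.14.
In-quota duty = $35,407.10 × 2% = $708.14. Over-quota duty = $26,281.14 × 15.5% = $4,073.58.
Line duty = $708.14 + $4,073.58 = $4,781.72.
Line 2 (52.26, Fenon, 3,595 kg, $737,801.85):
Base rate for 52.26 is 12%.
Duty = $737,801.85 × 12% = $88,536.22.
Line 3 (78.87, Serica, 2,125 units, $289,106.25):
Base rate for 78.87 is $5.27/unit.
Origin Serica qualifies under the Bralara–Serica agreement and 78.87 is covered: preferential rate Free applies instead.
The additional-duty order on 78.87 targets Ilay, not Serica; it does not apply.
Duty = $289,106.25 × 0% = $0.00.
Total = $4,781.72 + $88,536.22 + $0.00 = $93,317.94.

$93,317.94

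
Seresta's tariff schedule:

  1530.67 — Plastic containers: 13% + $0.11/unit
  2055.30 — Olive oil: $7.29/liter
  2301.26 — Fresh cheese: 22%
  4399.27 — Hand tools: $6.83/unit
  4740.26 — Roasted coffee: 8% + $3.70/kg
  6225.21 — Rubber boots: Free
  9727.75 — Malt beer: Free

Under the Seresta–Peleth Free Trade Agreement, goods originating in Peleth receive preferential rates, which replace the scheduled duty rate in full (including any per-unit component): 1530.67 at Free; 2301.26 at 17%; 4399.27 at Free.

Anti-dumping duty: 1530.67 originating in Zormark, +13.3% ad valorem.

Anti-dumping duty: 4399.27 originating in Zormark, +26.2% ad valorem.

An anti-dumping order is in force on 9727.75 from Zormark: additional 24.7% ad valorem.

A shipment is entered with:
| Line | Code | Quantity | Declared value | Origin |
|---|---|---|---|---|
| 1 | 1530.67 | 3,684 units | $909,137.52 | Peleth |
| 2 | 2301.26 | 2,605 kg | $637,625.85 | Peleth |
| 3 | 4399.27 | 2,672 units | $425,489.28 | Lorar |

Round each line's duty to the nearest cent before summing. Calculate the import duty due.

Line 1 (1530.67, Peleth, 3,684 units, $909,137.52):
Base rate for 1530.67 is 13% + $0.11/unit.
Origin Peleth qualifies under the Seresta–Peleth agreement and 1530.67 is covered: preferential rate Free applies instead.
The additional-duty order on 1530.67 targets Zormark, not Peleth; it does not apply.
Duty = $909,137.52 × 0% = $0.00.
Line 2 (2301.26, Peleth, 2,605 kg, $637,625.85):
Base rate for 2301.26 is 22%.
Origin Peleth qualifies under the Seresta–Peleth agreement and 2301.26 is covered: preferential rate 17% applies instead.
Duty = $637,625.85 × 17% = $108,396.39.
Line 3 (4399.27, Lorar, 2,672 units, $425,489.28):
Base rate for 4399.27 is $6.83/unit.
4399.27 has an FTA preferential rate, but origin Lorar is not Peleth; base rate stands.
The additional-duty order on 4399.27 targets Zormark, not Lorar; it does not apply.
Duty = 2,672 × $6.83 = $18,249.76.
Total = $0.00 + $108,396.39 + $18,249.76 = $126,646.15.

$126,646.15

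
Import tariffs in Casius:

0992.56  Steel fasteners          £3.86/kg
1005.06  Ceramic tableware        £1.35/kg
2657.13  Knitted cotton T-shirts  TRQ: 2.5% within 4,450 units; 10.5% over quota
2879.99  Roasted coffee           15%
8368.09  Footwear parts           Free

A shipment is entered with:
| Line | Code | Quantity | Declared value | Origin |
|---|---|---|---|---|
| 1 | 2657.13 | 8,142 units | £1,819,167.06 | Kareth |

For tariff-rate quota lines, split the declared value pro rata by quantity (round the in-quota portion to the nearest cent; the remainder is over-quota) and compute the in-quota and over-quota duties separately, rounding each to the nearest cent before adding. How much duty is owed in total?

£111,471.46

Line 1 (2657.13, Kareth, 8,142 units, £1,819,167.06):
Code 2657.13 is under a tariff-rate quota (threshold 4,450 units). In-quota: 4,450 units at 2.5%; over-quota: 3,692 units at 10.5%.
Pro-rata value split: in-quota = £1,819,167.06 × 4,450/8,142 = £994,263.50; over-quota = £1,819,167.06 − £994,263.50 = £824,903.56.
In-quota duty = £994,263.50 × 2.5% = £24,856.59. Over-quota duty = £824,903.56 × 10.5% = £86,614.87.
Line duty = £24,856.59 + £86,614.87 = £111,471.46.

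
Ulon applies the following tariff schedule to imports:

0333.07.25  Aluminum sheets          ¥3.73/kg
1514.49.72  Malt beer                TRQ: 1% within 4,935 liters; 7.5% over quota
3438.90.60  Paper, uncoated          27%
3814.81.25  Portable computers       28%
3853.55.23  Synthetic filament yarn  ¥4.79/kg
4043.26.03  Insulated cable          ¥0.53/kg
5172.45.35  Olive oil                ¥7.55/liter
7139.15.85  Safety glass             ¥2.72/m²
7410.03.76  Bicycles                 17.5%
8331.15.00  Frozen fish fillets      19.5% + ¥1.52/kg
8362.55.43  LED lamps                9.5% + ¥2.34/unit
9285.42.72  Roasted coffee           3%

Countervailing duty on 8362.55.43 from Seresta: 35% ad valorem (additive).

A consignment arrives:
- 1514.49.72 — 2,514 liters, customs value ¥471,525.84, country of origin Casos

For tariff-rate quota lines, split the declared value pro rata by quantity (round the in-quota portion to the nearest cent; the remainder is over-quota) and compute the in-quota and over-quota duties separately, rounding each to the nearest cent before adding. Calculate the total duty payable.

Line 1 (1514.49.72, Casos, 2,514 liters, ¥471,525.84):
Code 1514.49.72 is under a tariff-rate quota (threshold 4,935 liters). Quantity 2,514 liters is within the quota, so the in-quota rate 1% applies to the full value.
Duty = ¥471,525.84 × 1% = ¥4,715.26.

¥4,715.26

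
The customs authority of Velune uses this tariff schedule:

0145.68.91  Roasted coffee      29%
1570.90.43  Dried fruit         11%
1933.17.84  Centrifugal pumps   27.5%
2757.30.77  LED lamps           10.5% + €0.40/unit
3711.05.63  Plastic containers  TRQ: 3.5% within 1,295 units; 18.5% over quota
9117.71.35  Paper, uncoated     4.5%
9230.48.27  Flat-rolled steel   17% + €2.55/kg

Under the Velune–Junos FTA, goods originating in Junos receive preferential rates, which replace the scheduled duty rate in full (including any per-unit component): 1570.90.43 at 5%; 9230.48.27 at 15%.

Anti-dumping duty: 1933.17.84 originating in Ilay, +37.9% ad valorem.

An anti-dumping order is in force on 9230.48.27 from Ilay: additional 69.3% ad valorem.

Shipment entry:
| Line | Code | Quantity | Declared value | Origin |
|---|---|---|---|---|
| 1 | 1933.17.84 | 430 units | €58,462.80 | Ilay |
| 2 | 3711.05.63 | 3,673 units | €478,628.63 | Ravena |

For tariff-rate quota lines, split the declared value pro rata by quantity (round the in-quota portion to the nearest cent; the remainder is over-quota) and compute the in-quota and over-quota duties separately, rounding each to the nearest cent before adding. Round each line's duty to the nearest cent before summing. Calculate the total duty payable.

€101,468.25

Line 1 (1933.17.84, Ilay, 430 units, €58,462.80):
Base rate for 1933.17.84 is 27.5%.
Additional duty on 1933.17.84 from Ilay: +37.9%. Applied ad valorem rate: 27.5% + 37.9% = 65.4%.
Duty = €58,462.80 × 65.4% = €38,234.67.
Line 2 (3711.05.63, Ravena, 3,673 units, €478,628.63):
Code 3711.05.63 is under a tariff-rate quota (threshold 1,295 units). In-quota: 1,295 units at 3.5%; over-quota: 2,378 units at 18.5%.
Pro-rata value split: in-quota = €478,628.63 × 1,295/3,673 = €168,751.45; over-quota = €478,628.63 − €168,751.45 = €309,877.18.
In-quota duty = €168,751.45 × 3.5% = €5,906.30. Over-quota duty = €309,877.18 × 18.5% = €57,327.28.
Line duty = €5,906.30 + €57,327.28 = €63,233.58.
Total = €38,234.67 + €63,233.58 = €101,468.25.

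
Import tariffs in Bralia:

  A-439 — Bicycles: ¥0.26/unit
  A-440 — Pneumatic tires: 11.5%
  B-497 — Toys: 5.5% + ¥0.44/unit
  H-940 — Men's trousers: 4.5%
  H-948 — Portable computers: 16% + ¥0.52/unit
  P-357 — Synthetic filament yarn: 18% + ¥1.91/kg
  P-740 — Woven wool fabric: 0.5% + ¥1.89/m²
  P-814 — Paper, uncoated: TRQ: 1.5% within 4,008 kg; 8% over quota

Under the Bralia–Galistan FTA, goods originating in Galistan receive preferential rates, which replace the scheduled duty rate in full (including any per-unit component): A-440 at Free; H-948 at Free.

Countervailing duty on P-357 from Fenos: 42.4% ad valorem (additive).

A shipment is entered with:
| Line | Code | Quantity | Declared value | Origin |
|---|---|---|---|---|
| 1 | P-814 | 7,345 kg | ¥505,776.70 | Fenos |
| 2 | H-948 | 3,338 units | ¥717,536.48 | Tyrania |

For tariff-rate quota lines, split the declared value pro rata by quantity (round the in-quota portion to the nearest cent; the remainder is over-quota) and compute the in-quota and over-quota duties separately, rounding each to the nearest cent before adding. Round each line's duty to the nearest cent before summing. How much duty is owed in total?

Line 1 (P-814, Fenos, 7,345 kg, ¥505,776.70):
Code P-814 is under a tariff-rate quota (threshold 4,008 kg). In-quota: 4,008 kg at 1.5%; over-quota: 3,337 kg at 8%.
Pro-rata value split: in-quota = ¥505,776.70 × 4,008/7,345 = ¥275,990.88; over-quota = ¥505,776.70 − ¥275,990.88 = ¥229,785.82.
In-quota duty = ¥275,990.88 × 1.5% = ¥4,139.86. Over-quota duty = ¥229,785.82 × 8% = ¥18,382.87.
Line duty = ¥4,139.86 + ¥18,382.87 = ¥22,522.73.
Line 2 (H-948, Tyrania, 3,338 units, ¥717,536.48):
Base rate for H-948 is 16% + ¥0.52/unit.
H-948 has an FTA preferential rate, but origin Tyrania is not Galistan; base rate stands.
Duty = ¥717,536.48 × 16% + 3,338 × ¥0.52 = ¥116,541.60.
Total = ¥22,522.73 + ¥116,541.60 = ¥139,064.33.

¥139,064.33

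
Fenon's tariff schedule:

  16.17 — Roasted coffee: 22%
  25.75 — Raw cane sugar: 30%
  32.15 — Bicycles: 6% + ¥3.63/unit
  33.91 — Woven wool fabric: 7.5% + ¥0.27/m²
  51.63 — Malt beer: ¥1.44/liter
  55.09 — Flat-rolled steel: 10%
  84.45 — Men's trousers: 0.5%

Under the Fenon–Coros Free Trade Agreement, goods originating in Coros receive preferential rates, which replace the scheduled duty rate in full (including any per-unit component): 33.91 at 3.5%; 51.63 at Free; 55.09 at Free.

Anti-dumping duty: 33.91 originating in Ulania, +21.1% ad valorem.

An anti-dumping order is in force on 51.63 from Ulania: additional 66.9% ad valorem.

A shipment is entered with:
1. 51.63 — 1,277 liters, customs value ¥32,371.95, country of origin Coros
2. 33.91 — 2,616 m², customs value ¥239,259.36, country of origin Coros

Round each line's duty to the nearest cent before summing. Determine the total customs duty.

Line 1 (51.63, Coros, 1,277 liters, ¥32,371.95):
Base rate for 51.63 is ¥1.44/liter.
Origin Coros qualifies under the Fenon–Coros agreement and 51.63 is covered: preferential rate Free applies instead.
The additional-duty order on 51.63 targets Ulania, not Coros; it does not apply.
Duty = ¥32,371.95 × 0% = ¥0.00.
Line 2 (33.91, Coros, 2,616 m², ¥239,259.36):
Base rate for 33.91 is 7.5% + ¥0.27/m².
Origin Coros qualifies under the Fenon–Coros agreement and 33.91 is covered: preferential rate 3.5% applies instead.
The additional-duty order on 33.91 targets Ulania, not Coros; it does not apply.
Duty = ¥239,259.36 × 3.5% = ¥8,374.08.
Total = ¥0.00 + ¥8,374.08 = ¥8,374.08.

¥8,374.08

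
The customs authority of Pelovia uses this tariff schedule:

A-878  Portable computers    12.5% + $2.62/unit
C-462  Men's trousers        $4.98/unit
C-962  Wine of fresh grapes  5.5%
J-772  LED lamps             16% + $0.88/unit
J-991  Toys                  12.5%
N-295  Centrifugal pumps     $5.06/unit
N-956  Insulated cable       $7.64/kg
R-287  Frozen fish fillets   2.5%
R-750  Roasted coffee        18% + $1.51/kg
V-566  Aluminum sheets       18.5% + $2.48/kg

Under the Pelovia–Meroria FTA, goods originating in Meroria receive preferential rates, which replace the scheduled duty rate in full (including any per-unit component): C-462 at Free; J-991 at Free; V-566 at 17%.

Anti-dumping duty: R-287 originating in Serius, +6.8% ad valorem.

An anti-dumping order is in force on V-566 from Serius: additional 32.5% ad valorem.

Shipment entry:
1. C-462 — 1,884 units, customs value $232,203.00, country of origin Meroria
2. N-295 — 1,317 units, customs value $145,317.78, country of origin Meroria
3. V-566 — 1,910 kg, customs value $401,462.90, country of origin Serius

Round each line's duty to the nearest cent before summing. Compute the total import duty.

Line 1 (C-462, Meroria, 1,884 units, $232,203.00):
Base rate for C-462 is $4.98/unit.
Origin Meroria qualifies under the Pelovia–Meroria agreement and C-462 is covered: preferential rate Free applies instead.
Duty = $232,203.00 × 0% = $0.00.
Line 2 (N-295, Meroria, 1,317 units, $145,317.78):
Base rate for N-295 is $5.06/unit.
Origin Meroria is the FTA partner but N-295 is not on the preference list; base rate stands.
Duty = 1,317 × $5.06 = $6,664.02.
Line 3 (V-566, Serius, 1,910 kg, $401,462.90):
Base rate for V-566 is 18.5% + $2.48/kg.
V-566 has an FTA preferential rate, but origin Serius is not Meroria; base rate stands.
Additional duty on V-566 from Serius: +32.5%. Applied ad valorem rate: 18.5% + 32.5% = 51%.
Duty = $401,462.90 × 51% + 1,910 × $2.48 = $209,482.88.
Total = $0.00 + $6,664.02 + $209,482.88 = $216,146.90.

$216,146.90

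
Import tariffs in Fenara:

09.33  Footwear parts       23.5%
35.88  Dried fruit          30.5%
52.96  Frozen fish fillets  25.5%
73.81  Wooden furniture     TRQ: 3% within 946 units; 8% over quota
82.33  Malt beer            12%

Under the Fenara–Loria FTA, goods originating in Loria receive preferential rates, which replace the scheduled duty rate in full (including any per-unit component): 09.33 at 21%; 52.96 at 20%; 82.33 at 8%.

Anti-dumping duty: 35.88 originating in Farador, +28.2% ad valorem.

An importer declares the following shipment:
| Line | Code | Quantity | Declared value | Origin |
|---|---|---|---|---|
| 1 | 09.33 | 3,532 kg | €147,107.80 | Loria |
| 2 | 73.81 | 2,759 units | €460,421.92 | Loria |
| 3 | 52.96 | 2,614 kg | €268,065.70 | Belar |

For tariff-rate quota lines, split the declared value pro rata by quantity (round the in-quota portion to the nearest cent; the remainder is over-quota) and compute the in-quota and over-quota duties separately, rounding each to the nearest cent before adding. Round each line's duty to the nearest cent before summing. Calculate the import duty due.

Line 1 (09.33, Loria, 3,532 kg, €147,107.80):
Base rate for 09.33 is 23.5%.
Origin Loria qualifies under the Fenara–Loria agreement and 09.33 is covered: preferential rate 21% applies instead.
Duty = €147,107.80 × 21% = €30,892.64.
Line 2 (73.81, Loria, 2,759 units, €460,421.92):
Code 73.81 is under a tariff-rate quota (threshold 946 units). In-quota: 946 units at 3%; over-quota: 1,813 units at 8%.
Pro-rata value split: in-quota = €460,421.92 × 946/2,759 = €157,868.48; over-quota = €460,421.92 − €157,868.48 = €302,553.44.
In-quota duty = €157,868.48 × 3% = €4,736.05. Over-quota duty = €302,553.44 × 8% = €24,204.28.
Line duty = €4,736.05 + €24,204.28 = €28,940.33.
Line 3 (52.96, Belar, 2,614 kg, €268,065.70):
Base rate for 52.96 is 25.5%.
52.96 has an FTA preferential rate, but origin Belar is not Loria; base rate stands.
Duty = €268,065.70 × 25.5% = €68,356.75.
Total = €30,892.64 + €28,940.33 + €68,356.75 = €128,189.72.

€128,189.72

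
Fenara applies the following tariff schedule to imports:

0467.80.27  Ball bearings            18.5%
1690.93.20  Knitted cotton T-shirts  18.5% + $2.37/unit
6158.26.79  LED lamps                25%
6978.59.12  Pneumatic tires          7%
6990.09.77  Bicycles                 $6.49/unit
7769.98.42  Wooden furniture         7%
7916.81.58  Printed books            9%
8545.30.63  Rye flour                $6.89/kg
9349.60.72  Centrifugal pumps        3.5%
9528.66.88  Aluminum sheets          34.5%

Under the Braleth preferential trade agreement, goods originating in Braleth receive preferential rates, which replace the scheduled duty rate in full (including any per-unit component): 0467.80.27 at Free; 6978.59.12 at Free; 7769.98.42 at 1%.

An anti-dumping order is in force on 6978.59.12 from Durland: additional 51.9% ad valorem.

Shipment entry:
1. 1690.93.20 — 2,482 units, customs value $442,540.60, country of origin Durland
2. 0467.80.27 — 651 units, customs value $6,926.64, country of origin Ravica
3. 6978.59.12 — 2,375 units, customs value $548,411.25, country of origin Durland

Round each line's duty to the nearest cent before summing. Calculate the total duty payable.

$412,048.01

Line 1 (1690.93.20, Durland, 2,482 units, $442,540.60):
Base rate for 1690.93.20 is 18.5% + $2.37/unit.
Duty = $442,540.60 × 18.5% + 2,482 × $2.37 = $87,752.35.
Line 2 (0467.80.27, Ravica, 651 units, $6,926.64):
Base rate for 0467.80.27 is 18.5%.
0467.80.27 has an FTA preferential rate, but origin Ravica is not Braleth; base rate stands.
Duty = $6,926.64 × 18.5% = $1,281.43.
Line 3 (6978.59.12, Durland, 2,375 units, $548,411.25):
Base rate for 6978.59.12 is 7%.
6978.59.12 has an FTA preferential rate, but origin Durland is not Braleth; base rate stands.
Additional duty on 6978.59.12 from Durland: +51.9%. Applied ad valorem rate: 7% + 51.9% = 58.9%.
Duty = $548,411.25 × 58.9% = $323,014.23.
Total = $87,752.35 + $1,281.43 + $323,014.23 = $412,048.01.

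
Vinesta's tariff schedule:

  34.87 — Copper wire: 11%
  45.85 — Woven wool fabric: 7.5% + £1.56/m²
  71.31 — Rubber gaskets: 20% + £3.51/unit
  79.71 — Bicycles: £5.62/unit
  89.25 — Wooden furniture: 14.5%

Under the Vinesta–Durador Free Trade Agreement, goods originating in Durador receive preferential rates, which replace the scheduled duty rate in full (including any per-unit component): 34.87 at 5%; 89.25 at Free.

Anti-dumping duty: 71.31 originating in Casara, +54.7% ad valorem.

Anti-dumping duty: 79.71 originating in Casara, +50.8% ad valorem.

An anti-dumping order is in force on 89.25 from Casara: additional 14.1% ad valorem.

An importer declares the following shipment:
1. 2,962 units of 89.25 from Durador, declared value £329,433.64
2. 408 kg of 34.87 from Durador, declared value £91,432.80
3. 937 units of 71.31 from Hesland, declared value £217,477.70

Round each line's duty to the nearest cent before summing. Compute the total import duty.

Line 1 (89.25, Durador, 2,962 units, £329,433.64):
Base rate for 89.25 is 14.5%.
Origin Durador qualifies under the Vinesta–Durador agreement and 89.25 is covered: preferential rate Free applies instead.
The additional-duty order on 89.25 targets Casara, not Durador; it does not apply.
Duty = £329,433.64 × 0% = £0.00.
Line 2 (34.87, Durador, 408 kg, £91,432.80):
Base rate for 34.87 is 11%.
Origin Durador qualifies under the Vinesta–Durador agreement and 34.87 is covered: preferential rate 5% applies instead.
Duty = £91,432.80 × 5% = £4,571.64.
Line 3 (71.31, Hesland, 937 units, £217,477.70):
Base rate for 71.31 is 20% + £3.51/unit.
The additional-duty order on 71.31 targets Casara, not Hesland; it does not apply.
Duty = £217,477.70 × 20% + 937 × £3.51 = £46,784.41.
Total = £0.00 + £4,571.64 + £46,784.41 = £51,356.05.

£51,356.05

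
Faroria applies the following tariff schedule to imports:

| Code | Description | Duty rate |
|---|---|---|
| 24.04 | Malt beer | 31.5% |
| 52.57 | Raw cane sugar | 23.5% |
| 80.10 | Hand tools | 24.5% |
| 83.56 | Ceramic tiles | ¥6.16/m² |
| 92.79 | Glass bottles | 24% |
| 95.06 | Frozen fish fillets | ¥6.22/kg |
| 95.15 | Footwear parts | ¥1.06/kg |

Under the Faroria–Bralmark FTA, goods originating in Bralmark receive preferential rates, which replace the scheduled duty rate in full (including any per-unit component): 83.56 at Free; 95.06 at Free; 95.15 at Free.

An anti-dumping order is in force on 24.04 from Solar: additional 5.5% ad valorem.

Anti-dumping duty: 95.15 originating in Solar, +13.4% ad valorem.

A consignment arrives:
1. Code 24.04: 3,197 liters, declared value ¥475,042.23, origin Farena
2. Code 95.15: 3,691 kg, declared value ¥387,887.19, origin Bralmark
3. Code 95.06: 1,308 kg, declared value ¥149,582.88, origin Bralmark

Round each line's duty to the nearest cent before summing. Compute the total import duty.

Line 1 (24.04, Farena, 3,197 liters, ¥475,042.23):
Base rate for 24.04 is 31.5%.
The additional-duty order on 24.04 targets Solar, not Farena; it does not apply.
Duty = ¥475,042.23 × 31.5% = ¥149,638.30.
Line 2 (95.15, Bralmark, 3,691 kg, ¥387,887.19):
Base rate for 95.15 is ¥1.06/kg.
Origin Bralmark qualifies under the Faroria–Bralmark agreement and 95.15 is covered: preferential rate Free applies instead.
The additional-duty order on 95.15 targets Solar, not Bralmark; it does not apply.
Duty = ¥387,887.19 × 0% = ¥0.00.
Line 3 (95.06, Bralmark, 1,308 kg, ¥149,582.88):
Base rate for 95.06 is ¥6.22/kg.
Origin Bralmark qualifies under the Faroria–Bralmark agreement and 95.06 is covered: preferential rate Free applies instead.
Duty = ¥149,582.88 × 0% = ¥0.00.
Total = ¥149,638.30 + ¥0.00 + ¥0.00 = ¥149,638.30.

¥149,638.30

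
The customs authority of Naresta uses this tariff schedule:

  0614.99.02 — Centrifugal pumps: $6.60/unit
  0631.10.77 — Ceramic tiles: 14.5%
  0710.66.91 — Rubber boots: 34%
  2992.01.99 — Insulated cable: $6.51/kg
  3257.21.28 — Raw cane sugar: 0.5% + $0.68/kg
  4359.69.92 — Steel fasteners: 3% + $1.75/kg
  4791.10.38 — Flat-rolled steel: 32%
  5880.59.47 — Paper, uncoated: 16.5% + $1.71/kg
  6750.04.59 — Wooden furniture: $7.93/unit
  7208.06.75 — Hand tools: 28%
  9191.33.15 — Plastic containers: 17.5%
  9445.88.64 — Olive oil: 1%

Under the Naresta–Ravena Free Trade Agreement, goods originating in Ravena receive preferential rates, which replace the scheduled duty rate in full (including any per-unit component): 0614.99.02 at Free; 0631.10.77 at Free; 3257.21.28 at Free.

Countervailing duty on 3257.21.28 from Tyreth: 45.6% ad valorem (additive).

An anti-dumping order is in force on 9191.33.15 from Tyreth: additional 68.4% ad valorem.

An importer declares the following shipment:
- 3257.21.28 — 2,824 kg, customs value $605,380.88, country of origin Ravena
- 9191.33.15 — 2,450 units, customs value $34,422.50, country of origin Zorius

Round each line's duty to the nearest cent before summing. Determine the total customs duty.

$6,023.94

Line 1 (3257.21.28, Ravena, 2,824 kg, $605,380.88):
Base rate for 3257.21.28 is 0.5% + $0.68/kg.
Origin Ravena qualifies under the Naresta–Ravena agreement and 3257.21.28 is covered: preferential rate Free applies instead.
The additional-duty order on 3257.21.28 targets Tyreth, not Ravena; it does not apply.
Duty = $605,380.88 × 0% = $0.00.
Line 2 (9191.33.15, Zorius, 2,450 units, $34,422.50):
Base rate for 9191.33.15 is 17.5%.
The additional-duty order on 9191.33.15 targets Tyreth, not Zorius; it does not apply.
Duty = $34,422.50 × 17.5% = $6,023.94.
Total = $0.00 + $6,023.94 = $6,023.94.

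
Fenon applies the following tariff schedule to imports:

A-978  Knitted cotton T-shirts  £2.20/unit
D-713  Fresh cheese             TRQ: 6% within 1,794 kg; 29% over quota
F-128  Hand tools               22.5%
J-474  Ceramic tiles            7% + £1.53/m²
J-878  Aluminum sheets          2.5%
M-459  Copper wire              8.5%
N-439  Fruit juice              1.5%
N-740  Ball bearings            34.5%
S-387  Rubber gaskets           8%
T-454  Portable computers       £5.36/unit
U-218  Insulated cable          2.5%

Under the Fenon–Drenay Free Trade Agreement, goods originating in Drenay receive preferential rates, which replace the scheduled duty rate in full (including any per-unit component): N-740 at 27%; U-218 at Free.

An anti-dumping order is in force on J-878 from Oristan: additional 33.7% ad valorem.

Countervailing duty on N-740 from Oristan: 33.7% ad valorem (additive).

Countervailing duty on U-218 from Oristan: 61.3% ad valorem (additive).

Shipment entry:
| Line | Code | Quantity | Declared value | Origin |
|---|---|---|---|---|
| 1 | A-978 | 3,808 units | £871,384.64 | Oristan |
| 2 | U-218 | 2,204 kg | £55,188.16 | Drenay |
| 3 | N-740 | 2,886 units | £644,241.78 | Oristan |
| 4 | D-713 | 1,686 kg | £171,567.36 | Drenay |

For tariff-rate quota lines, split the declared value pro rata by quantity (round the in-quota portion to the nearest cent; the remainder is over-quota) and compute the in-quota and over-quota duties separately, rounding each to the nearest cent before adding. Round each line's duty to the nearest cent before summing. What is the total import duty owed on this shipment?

£458,044.53

Line 1 (A-978, Oristan, 3,808 units, £871,384.64):
Base rate for A-978 is £2.20/unit.
Duty = 3,808 × £2.20 = £8,377.60.
Line 2 (U-218, Drenay, 2,204 kg, £55,188.16):
Base rate for U-218 is 2.5%.
Origin Drenay qualifies under the Fenon–Drenay agreement and U-218 is covered: preferential rate Free applies instead.
The additional-duty order on U-218 targets Oristan, not Drenay; it does not apply.
Duty = £55,188.16 × 0% = £0.00.
Line 3 (N-740, Oristan, 2,886 units, £644,241.78):
Base rate for N-740 is 34.5%.
N-740 has an FTA preferential rate, but origin Oristan is not Drenay; base rate stands.
Additional duty on N-740 from Oristan: +33.7%. Applied ad valorem rate: 34.5% + 33.7% = 68.2%.
Duty = £644,241.78 × 68.2% = £439,372.89.
Line 4 (D-713, Drenay, 1,686 kg, £171,567.36):
Code D-713 is under a tariff-rate quota (threshold 1,794 kg). Quantity 1,686 kg is within the quota, so the in-quota rate 6% applies to the full value.
Duty = £171,567.36 × 6% = £10,294.04.
Total = £8,377.60 + £0.00 + £439,372.89 + £10,294.04 = £458,044.53.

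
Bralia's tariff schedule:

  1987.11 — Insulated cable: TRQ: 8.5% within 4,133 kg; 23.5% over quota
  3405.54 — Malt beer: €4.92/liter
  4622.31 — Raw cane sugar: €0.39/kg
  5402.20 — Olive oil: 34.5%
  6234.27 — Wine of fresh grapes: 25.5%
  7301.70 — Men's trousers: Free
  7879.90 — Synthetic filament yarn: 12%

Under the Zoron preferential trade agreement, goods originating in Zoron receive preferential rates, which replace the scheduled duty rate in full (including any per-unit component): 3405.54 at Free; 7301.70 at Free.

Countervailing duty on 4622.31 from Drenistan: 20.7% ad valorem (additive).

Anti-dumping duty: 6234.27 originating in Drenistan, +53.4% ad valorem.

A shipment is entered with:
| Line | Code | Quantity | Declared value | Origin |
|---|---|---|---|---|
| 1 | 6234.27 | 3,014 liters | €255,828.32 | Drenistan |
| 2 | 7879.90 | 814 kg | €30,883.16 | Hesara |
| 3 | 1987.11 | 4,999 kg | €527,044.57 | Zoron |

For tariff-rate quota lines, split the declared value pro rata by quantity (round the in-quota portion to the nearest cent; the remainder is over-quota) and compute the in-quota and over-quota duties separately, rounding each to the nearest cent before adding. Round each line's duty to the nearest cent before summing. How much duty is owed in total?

Line 1 (6234.27, Drenistan, 3,014 liters, €255,828.32):
Base rate for 6234.27 is 25.5%.
Additional duty on 6234.27 from Drenistan: +53.4%. Applied ad valorem rate: 25.5% + 53.4% = 78.9%.
Duty = €255,828.32 × 78.9% = €201,848.54.
Line 2 (7879.90, Hesara, 814 kg, €30,883.16):
Base rate for 7879.90 is 12%.
Duty = €30,883.16 × 12% = €3,705.98.
Line 3 (1987.11, Zoron, 4,999 kg, €527,044.57):
Code 1987.11 is under a tariff-rate quota (threshold 4,133 kg). In-quota: 4,133 kg at 8.5%; over-quota: 866 kg at 23.5%.
Pro-rata value split: in-quota = €527,044.57 × 4,133/4,999 = €435,742.19; over-quota = €527,044.57 − €435,742.19 = €91,302.38.
In-quota duty = €435,742.19 × 8.5% = €37,038.09. Over-quota duty = €91,302.38 × 23.5% = €21,456.06.
Line duty = €37,038.09 + €21,456.06 = €58,494.15.
Total = €201,848.54 + €3,705.98 + €58,494.15 = €264,048.67.

€264,048.67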